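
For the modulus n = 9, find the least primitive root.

2

φ(9) = φ(3^2) = 3·(3−1) = 6 = 2 · 3.
Test candidates g = 2, 3, … against the prime factors q ∈ {2, 3} of φ(9): g is a generator iff g^(6/q) ≢ 1 for every such q.
g = 2: 2^3 ≡ 8; 2^2 ≡ 4 — none is 1, so 2 is a primitive root.
So 2 is the smallest generator of (Z/9Z)^×.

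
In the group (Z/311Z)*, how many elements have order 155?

φ(311) = 311 − 1 = 310 = 2 · 5 · 31.
Since (Z/311Z)^× is cyclic of order 310, the number of elements of order d is φ(d) when d | 310 and 0 otherwise.
155 = 5 · 31 divides 310, and φ(155) = 120.

120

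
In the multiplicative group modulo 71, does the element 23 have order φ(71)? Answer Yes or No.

No

φ(71) = 71 − 1 = 70 = 2 · 5 · 7.
23 is a primitive root mod 71 iff 23^(φ(71)/q) ≢ 1 for every prime q | φ(71), i.e. q ∈ {2, 5, 7}.
23^35 ≡ 70 (mod 71)  [q = 2: ≢ 1 ✓]
23^14 ≡ 1 (mod 71)  [q = 5: ≡ 1 ✗]
23^10 ≡ 45 (mod 71)  [q = 7: ≢ 1 ✓]
23^14 ≡ 1 shows ord(23) | 14, strictly less than φ(71); not a primitive root.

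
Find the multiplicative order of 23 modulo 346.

43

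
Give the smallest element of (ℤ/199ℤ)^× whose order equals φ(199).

φ(199) = 199 − 1 = 198 = 2 · 3^2 · 11.
g is a primitive root iff g^(198/q) ≢ 1 (mod 199) for each prime q ∈ {2, 3, 11}.
g = 2: 2^99 ≡ 1 — hits 1, so not a primitive root.
g = 3: 3^99 ≡ 198; 3^66 ≡ 106; 3^18 ≡ 125 — none is 1, so 3 is a primitive root.
Hence the least primitive root of 199 is 3.

3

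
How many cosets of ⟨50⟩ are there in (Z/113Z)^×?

Since 50 ∈ (Z/113Z)^×, its order divides φ(113) = 113 − 1 = 112 = 2^4 · 7.
Divisors of 112: 1, 2, 4, 7, 8, 14, 16, 28, 56, 112.
Compute 50^d (mod 113) for the divisors d until we hit 1:
50^1 ≡ 50 (mod 113)
50^2 ≡ 14 (mod 113)
50^4 ≡ 83 (mod 113)
50^7 ≡ 18 (mod 113)
50^8 ≡ 109 (mod 113)
50^14 ≡ 98 (mod 113)
50^16 ≡ 16 (mod 113)
50^28 ≡ 112 (mod 113)
50^56 ≡ 1 (mod 113) ✓
So ord_113(50) = 56, hence |⟨50⟩| = 56.
[(Z/113Z)^× : ⟨50⟩] = 112/56 = 2.

2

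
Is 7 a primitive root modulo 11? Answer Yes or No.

Yes

φ(11) = 11 − 1 = 10 = 2 · 5.
It suffices to check that the order of 7 is not a proper divisor of 10: compute 7^(10/q) for q ∈ {2, 5}.
7^5 ≡ 10 (mod 11)  [q = 2: ≢ 1 ✓]
7^2 ≡ 5 (mod 11)  [q = 5: ≢ 1 ✓]
All checks pass, so 7 has order 10 and is a primitive root modulo 11.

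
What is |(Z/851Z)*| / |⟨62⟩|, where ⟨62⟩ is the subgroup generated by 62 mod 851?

4

The order of 62 must divide φ(851) = φ(23·37) = (23−1)·(37−1) = 22·36 = 792 = 2^3 · 3^2 · 11.
Divisors of 792: 1, 2, 3, 4, 6, 8, 9, 11, 12, 18, 22, 24, 33, 36, 44, 66, 72, 88, 99, 132, 198, 264, 396, 792.
Evaluate successive powers at the divisors of 792:
62^1 ≡ 62 (mod 851)
62^2 ≡ 440 (mod 851)
62^3 ≡ 48 (mod 851)
62^4 ≡ 423 (mod 851)
62^6 ≡ 602 (mod 851)
62^8 ≡ 219 (mod 851)
62^9 ≡ 813 (mod 851)
62^11 ≡ 300 (mod 851)
62^12 ≡ 729 (mod 851)
62^18 ≡ 593 (mod 851)
62^22 ≡ 645 (mod 851)
62^24 ≡ 417 (mod 851)
62^33 ≡ 323 (mod 851)
62^36 ≡ 186 (mod 851)
62^44 ≡ 737 (mod 851)
62^66 ≡ 507 (mod 851)
62^72 ≡ 556 (mod 851)
62^88 ≡ 231 (mod 851)
62^99 ≡ 369 (mod 851)
62^132 ≡ 47 (mod 851)
62^198 ≡ 1 (mod 851) ✓
Thus |⟨62⟩| = ord(62) = 198.
[(Z/851Z)^× : ⟨62⟩] = 792/198 = 4.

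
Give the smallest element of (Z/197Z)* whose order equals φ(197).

φ(197) = 197 − 1 = 196 = 2^2 · 7^2.
g is a primitive root iff g^(196/q) ≢ 1 (mod 197) for each prime q ∈ {2, 7}.
g = 2: 2^98 ≡ 196; 2^28 ≡ 104 — none is 1, so 2 is a primitive root.
Hence the least primitive root of 197 is 2.

2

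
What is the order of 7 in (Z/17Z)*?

16

ord(7) | φ(17) = 17 − 1 = 16 = 2^4.
Divisors of 16: 1, 2, 4, 8, 16.
Check 7^d mod 17 for each divisor in increasing order:
7^1 ≡ 7
7^2 ≡ 15
7^4 ≡ 4
7^8 ≡ 16
7^16 ≡ 1
So ord_17(7) = 16.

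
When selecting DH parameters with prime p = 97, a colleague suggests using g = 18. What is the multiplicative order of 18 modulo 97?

The order of 18 must divide φ(97) = 97 − 1 = 96 = 2^5 · 3.
Divisors of 96: 1, 2, 3, 4, 6, 8, 12, 16, 24, 32, 48, 96.
Compute 18^d (mod 97) for the divisors d until we hit 1:
18^1 ≡ 18
18^2 ≡ 33
18^3 ≡ 12
18^4 ≡ 22
18^6 ≡ 47
18^8 ≡ 96
18^12 ≡ 75
18^16 ≡ 1
So ord_97(18) = 16.

16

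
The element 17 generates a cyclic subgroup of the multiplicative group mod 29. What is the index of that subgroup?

7

ord(17) | φ(29) = 29 − 1 = 28 = 2^2 · 7.
Divisors of 28: 1, 2, 4, 7, 14, 28.
Compute 17^d (mod 29) for the divisors d until we hit 1:
17^1 ≡ 17 (mod 29)
17^2 ≡ 28 (mod 29)
17^4 ≡ 1 (mod 29) ✓
So ord_29(17) = 4, hence |⟨17⟩| = 4.
The index is φ(29) / ord(17) = 28 / 4 = 7.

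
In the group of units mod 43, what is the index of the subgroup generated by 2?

3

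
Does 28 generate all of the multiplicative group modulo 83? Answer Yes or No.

No

φ(83) = 83 − 1 = 82 = 2 · 41.
It suffices to check that the order of 28 is not a proper divisor of 82: compute 28^(82/q) for q ∈ {2, 41}.
28^41 ≡ 1 (mod 83)  [q = 2: ≡ 1 ✗]
28^2 ≡ 37 (mod 83)  [q = 41: ≢ 1 ✓]
Since 28^41 ≡ 1, the order of 28 divides 41 < 82, so 28 is not a primitive root.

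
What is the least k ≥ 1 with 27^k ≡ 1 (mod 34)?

16

By Lagrange's theorem, ord_34(27) divides φ(34) = φ(2)·φ(17) = 1·16 = 16 = 2^4.
Divisors of 16: 1, 2, 4, 8, 16.
Compute 27^d (mod 34) for the divisors d until we hit 1:
27^1 ≡ 27 (mod 34)
27^2 ≡ 15 (mod 34)
27^4 ≡ 21 (mod 34)
27^8 ≡ 33 (mod 34)
27^16 ≡ 1 (mod 34) ✓
Hence ord(27) = 16.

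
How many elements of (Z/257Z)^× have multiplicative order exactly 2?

1

φ(257) = 257 − 1 = 256 = 2^8.
In a cyclic group of order 256, there are φ(d) elements of order d for each divisor d of 256, and zero for non-divisors.
2 | 256, and φ(2) = 2 − 1 = 1.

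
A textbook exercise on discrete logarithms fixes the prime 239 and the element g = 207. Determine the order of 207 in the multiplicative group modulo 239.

ord(207) | φ(239) = 239 − 1 = 238 = 2 · 7 · 17.
Divisors of 238: 1, 2, 7, 14, 17, 34, 119, 238.
Check 207^d mod 239 for each divisor in increasing order:
207^1 ≡ 207
207^2 ≡ 68
207^7 ≡ 76
207^14 ≡ 40
207^17 ≡ 195
207^34 ≡ 24
207^119 ≡ 238
207^238 ≡ 1
Hence ord(207) = 238.

238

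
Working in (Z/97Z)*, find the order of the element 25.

Since 25 ∈ (Z/97Z)^×, its order divides φ(97) = 97 − 1 = 96 = 2^5 · 3.
Divisors of 96: 1, 2, 3, 4, 6, 8, 12, 16, 24, 32, 48, 96.
Check 25^d mod 97 for each divisor in increasing order:
25^1 ≡ 25
25^2 ≡ 43
25^3 ≡ 8
25^4 ≡ 6
25^6 ≡ 64
25^8 ≡ 36
25^12 ≡ 22
25^16 ≡ 35
25^24 ≡ 96
25^32 ≡ 61
25^48 ≡ 1
Therefore the multiplicative order of 25 modulo 97 is 48.

48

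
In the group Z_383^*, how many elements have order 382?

φ(383) = 383 − 1 = 382 = 2 · 191.
In a cyclic group of order 382, there are φ(d) elements of order d for each divisor d of 382, and zero for non-divisors.
382 = 2 · 191 divides 382, and φ(382) = 190.

190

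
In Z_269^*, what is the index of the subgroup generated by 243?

1

The order of 243 must divide φ(269) = 269 − 1 = 268 = 2^2 · 67.
Divisors of 268: 1, 2, 4, 67, 134, 268.
Evaluate successive powers at the divisors of 268:
243^1 ≡ 243 (mod 269)
243^2 ≡ 138 (mod 269)
243^4 ≡ 214 (mod 269)
243^67 ≡ 187 (mod 269)
243^134 ≡ 268 (mod 269)
243^268 ≡ 1 (mod 269) ✓
The order of 243 is 268, so the subgroup it generates has 268 elements.
Index = |(Z/269Z)^×| / |⟨243⟩| = 268 / 268 = 1.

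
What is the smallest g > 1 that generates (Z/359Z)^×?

7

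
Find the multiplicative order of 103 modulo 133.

6

Since 103 ∈ (Z/133Z)^×, its order divides φ(133) = φ(7·19) = (7−1)·(19−1) = 6·18 = 108 = 2^2 · 3^3.
Divisors of 108: 1, 2, 3, 4, 6, 9, 12, 18, 27, 36, 54, 108.
Check 103^d mod 133 for each divisor in increasing order:
103^1 ≡ 103 (mod 133)
103^2 ≡ 102 (mod 133)
103^3 ≡ 132 (mod 133)
103^4 ≡ 30 (mod 133)
103^6 ≡ 1 (mod 133) ✓
So ord_133(103) = 6.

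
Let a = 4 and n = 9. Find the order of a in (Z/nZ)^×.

By Lagrange's theorem, ord_9(4) divides φ(9) = φ(3^2) = 3·(3−1) = 6 = 2 · 3.
Divisors of 6: 1, 2, 3, 6.
Check 4^d mod 9 for each divisor in increasing order:
4^1 ≡ 4 (mod 9)
4^2 ≡ 7 (mod 9)
4^3 ≡ 1 (mod 9) ✓
Hence ord(4) = 3.

3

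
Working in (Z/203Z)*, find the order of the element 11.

84

The order of 11 must divide φ(203) = φ(7·29) = (7−1)·(29−1) = 6·28 = 168 = 2^3 · 3 · 7.
Divisors of 168: 1, 2, 3, 4, 6, 7, 8, 12, 14, 21, 24, 28, 42, 56, 84, 168.
Test each divisor d:
11^1 ≡ 11 (mod 203)
11^2 ≡ 121 (mod 203)
11^3 ≡ 113 (mod 203)
11^4 ≡ 25 (mod 203)
11^6 ≡ 183 (mod 203)
11^7 ≡ 186 (mod 203)
11^8 ≡ 16 (mod 203)
11^12 ≡ 197 (mod 203)
11^14 ≡ 86 (mod 203)
11^21 ≡ 162 (mod 203)
11^24 ≡ 36 (mod 203)
11^28 ≡ 88 (mod 203)
11^42 ≡ 57 (mod 203)
11^56 ≡ 30 (mod 203)
11^84 ≡ 1 (mod 203) ✓
So ord_203(11) = 84.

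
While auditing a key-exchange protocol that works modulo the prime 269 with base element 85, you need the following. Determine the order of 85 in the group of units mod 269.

The order of 85 must divide φ(269) = 269 − 1 = 268 = 2^2 · 67.
Divisors of 268: 1, 2, 4, 67, 134, 268.
Test each divisor d:
85^1 ≡ 85 (mod 269)
85^2 ≡ 231 (mod 269)
85^4 ≡ 99 (mod 269)
85^67 ≡ 187 (mod 269)
85^134 ≡ 268 (mod 269)
85^268 ≡ 1 (mod 269) ✓
So ord_269(85) = 268.

268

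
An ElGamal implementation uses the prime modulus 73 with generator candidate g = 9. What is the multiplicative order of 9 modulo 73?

6

ord(9) | φ(73) = 73 − 1 = 72 = 2^3 · 3^2.
Divisors of 72: 1, 2, 3, 4, 6, 8, 9, 12, 18, 24, 36, 72.
Check 9^d mod 73 for each divisor in increasing order:
9^1 ≡ 9
9^2 ≡ 8
9^3 ≡ 72
9^4 ≡ 64
9^6 ≡ 1
So ord_73(9) = 6.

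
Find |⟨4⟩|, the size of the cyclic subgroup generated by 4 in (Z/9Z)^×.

ord(4) | φ(9) = φ(3^2) = 3·(3−1) = 6 = 2 · 3.
Divisors of 6: 1, 2, 3, 6.
Test each divisor d:
4^1 ≡ 4 (mod 9)
4^2 ≡ 7 (mod 9)
4^3 ≡ 1 (mod 9) ✓
Therefore the multiplicative order of 4 modulo 9 is 3.

3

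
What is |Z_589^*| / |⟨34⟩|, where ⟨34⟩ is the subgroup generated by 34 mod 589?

6

The order of 34 must divide φ(589) = φ(19·31) = (19−1)·(31−1) = 18·30 = 540 = 2^2 · 3^3 · 5.
Divisors of 540: 1, 2, 3, 4, 5, 6, 9, 10, 12, 15, 18, 20, 27, 30, 36, 45, 54, 60, 90, 108, 135, 180, 270, 540.
Check 34^d mod 589 for each divisor in increasing order:
34^1 ≡ 34
34^2 ≡ 567
34^3 ≡ 430
34^4 ≡ 484
34^5 ≡ 553
34^6 ≡ 543
34^9 ≡ 246
34^10 ≡ 118
34^12 ≡ 349
34^15 ≡ 464
34^18 ≡ 438
34^20 ≡ 377
34^27 ≡ 550
34^30 ≡ 311
34^36 ≡ 419
34^45 ≡ 588
34^54 ≡ 343
34^60 ≡ 125
34^90 ≡ 1
Thus |⟨34⟩| = ord(34) = 90.
[(Z/589Z)^× : ⟨34⟩] = 540/90 = 6.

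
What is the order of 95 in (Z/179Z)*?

89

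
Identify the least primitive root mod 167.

5

φ(167) = 167 − 1 = 166 = 2 · 83.
g is a primitive root iff g^(166/q) ≢ 1 (mod 167) for each prime q ∈ {2, 83}.
g = 2: 2^83 ≡ 1 — hits 1, so not a primitive root.
g = 3: 3^83 ≡ 1 — hits 1, so not a primitive root.
g = 4: 4^83 ≡ 1 — hits 1, so not a primitive root.
g = 5: 5^83 ≡ 166; 5^2 ≡ 25 — none is 1, so 5 is a primitive root.
The smallest primitive root modulo 167 is 5.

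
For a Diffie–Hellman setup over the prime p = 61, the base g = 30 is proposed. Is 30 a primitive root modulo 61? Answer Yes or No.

Yes

φ(61) = 61 − 1 = 60 = 2^2 · 3 · 5.
An element g generates (Z/61Z)^× iff g^(60/q) ≢ 1 (mod 61) for each prime q ∈ {2, 3, 5}.
30^30 ≡ 60 (mod 61)  [q = 2: ≢ 1 ✓]
30^20 ≡ 13 (mod 61)  [q = 3: ≢ 1 ✓]
30^12 ≡ 34 (mod 61)  [q = 5: ≢ 1 ✓]
All checks pass, so 30 has order 60 and is a primitive root modulo 61.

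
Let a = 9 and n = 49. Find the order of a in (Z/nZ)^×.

21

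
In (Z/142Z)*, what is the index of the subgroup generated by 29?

2

ord(29) | φ(142) = φ(2)·φ(71) = 1·70 = 70 = 2 · 5 · 7.
Divisors of 70: 1, 2, 5, 7, 10, 14, 35, 70.
Evaluate successive powers at the divisors of 70:
29^1 ≡ 29 (mod 142)
29^2 ≡ 131 (mod 142)
29^5 ≡ 101 (mod 142)
29^7 ≡ 25 (mod 142)
29^10 ≡ 119 (mod 142)
29^14 ≡ 57 (mod 142)
29^35 ≡ 1 (mod 142) ✓
So ord_142(29) = 35, hence |⟨29⟩| = 35.
The index is φ(142) / ord(29) = 70 / 35 = 2.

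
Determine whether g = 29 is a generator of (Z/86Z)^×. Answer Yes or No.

Yes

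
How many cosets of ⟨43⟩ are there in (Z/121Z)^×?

5

By Lagrange's theorem, ord_121(43) divides φ(121) = φ(11^2) = 11·(11−1) = 110 = 2 · 5 · 11.
Divisors of 110: 1, 2, 5, 10, 11, 22, 55, 110.
Evaluate successive powers at the divisors of 110:
43^1 ≡ 43 (mod 121)
43^2 ≡ 34 (mod 121)
43^5 ≡ 98 (mod 121)
43^10 ≡ 45 (mod 121)
43^11 ≡ 120 (mod 121)
43^22 ≡ 1 (mod 121) ✓
Thus |⟨43⟩| = ord(43) = 22.
Index = |(Z/121Z)^×| / |⟨43⟩| = 110 / 22 = 5.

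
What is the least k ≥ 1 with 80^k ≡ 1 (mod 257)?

256

The order of 80 must divide φ(257) = 257 − 1 = 256 = 2^8.
Divisors of 256: 1, 2, 4, 8, 16, 32, 64, 128, 256.
Compute 80^d (mod 257) for the divisors d until we hit 1:
80^1 ≡ 80 (mod 257)
80^2 ≡ 232 (mod 257)
80^4 ≡ 111 (mod 257)
80^8 ≡ 242 (mod 257)
80^16 ≡ 225 (mod 257)
80^32 ≡ 253 (mod 257)
80^64 ≡ 16 (mod 257)
80^128 ≡ 256 (mod 257)
80^256 ≡ 1 (mod 257) ✓
Therefore the multiplicative order of 80 modulo 257 is 256.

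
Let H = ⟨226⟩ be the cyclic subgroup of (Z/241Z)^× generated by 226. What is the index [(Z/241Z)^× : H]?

40

Since 226 ∈ (Z/241Z)^×, its order divides φ(241) = 241 − 1 = 240 = 2^4 · 3 · 5.
Divisors of 240: 1, 2, 3, 4, 5, 6, 8, 10, 12, 15, 16, 20, 24, 30, 40, 48, 60, 80, 120, 240.
Evaluate successive powers at the divisors of 240:
226^1 ≡ 226 (mod 241)
226^2 ≡ 225 (mod 241)
226^3 ≡ 240 (mod 241)
226^4 ≡ 15 (mod 241)
226^5 ≡ 16 (mod 241)
226^6 ≡ 1 (mod 241) ✓
Thus |⟨226⟩| = ord(226) = 6.
Index = |(Z/241Z)^×| / |⟨226⟩| = 240 / 6 = 40.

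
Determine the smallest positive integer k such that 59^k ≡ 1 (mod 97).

By Lagrange's theorem, ord_97(59) divides φ(97) = 97 − 1 = 96 = 2^5 · 3.
Divisors of 96: 1, 2, 3, 4, 6, 8, 12, 16, 24, 32, 48, 96.
Evaluate successive powers at the divisors of 96:
59^1 ≡ 59
59^2 ≡ 86
59^3 ≡ 30
59^4 ≡ 24
59^6 ≡ 27
59^8 ≡ 91
59^12 ≡ 50
59^16 ≡ 36
59^24 ≡ 75
59^32 ≡ 35
59^48 ≡ 96
59^96 ≡ 1
Hence ord(59) = 96.

96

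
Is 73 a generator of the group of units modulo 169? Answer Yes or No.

No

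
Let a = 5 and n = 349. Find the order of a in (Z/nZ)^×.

The order of 5 must divide φ(349) = 349 − 1 = 348 = 2^2 · 3 · 29.
Divisors of 348: 1, 2, 3, 4, 6, 12, 29, 58, 87, 116, 174, 348.
Test each divisor d:
5^1 ≡ 5 (mod 349)
5^2 ≡ 25 (mod 349)
5^3 ≡ 125 (mod 349)
5^4 ≡ 276 (mod 349)
5^6 ≡ 269 (mod 349)
5^12 ≡ 118 (mod 349)
5^29 ≡ 227 (mod 349)
5^58 ≡ 226 (mod 349)
5^87 ≡ 348 (mod 349)
5^116 ≡ 122 (mod 349)
5^174 ≡ 1 (mod 349) ✓
Hence ord(5) = 174.

174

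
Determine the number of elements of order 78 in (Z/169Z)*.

24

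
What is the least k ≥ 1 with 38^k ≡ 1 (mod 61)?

20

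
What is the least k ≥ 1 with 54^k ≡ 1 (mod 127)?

Since 54 ∈ (Z/127Z)^×, its order divides φ(127) = 127 − 1 = 126 = 2 · 3^2 · 7.
Divisors of 126: 1, 2, 3, 6, 7, 9, 14, 18, 21, 42, 63, 126.
Evaluate successive powers at the divisors of 126:
54^1 ≡ 54
54^2 ≡ 122
54^3 ≡ 111
54^6 ≡ 2
54^7 ≡ 108
54^9 ≡ 95
54^14 ≡ 107
54^18 ≡ 8
54^21 ≡ 126
54^42 ≡ 1
Therefore the multiplicative order of 54 modulo 127 is 42.

42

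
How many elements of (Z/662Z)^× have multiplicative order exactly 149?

0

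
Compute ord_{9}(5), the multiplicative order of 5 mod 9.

6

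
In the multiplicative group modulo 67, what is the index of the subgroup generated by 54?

2

The order of 54 must divide φ(67) = 67 − 1 = 66 = 2 · 3 · 11.
Divisors of 66: 1, 2, 3, 6, 11, 22, 33, 66.
Check 54^d mod 67 for each divisor in increasing order:
54^1 ≡ 54
54^2 ≡ 35
54^3 ≡ 14
54^6 ≡ 62
54^11 ≡ 29
54^22 ≡ 37
54^33 ≡ 1
So ord_67(54) = 33, hence |⟨54⟩| = 33.
The index is φ(67) / ord(54) = 66 / 33 = 2.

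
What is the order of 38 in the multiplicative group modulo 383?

191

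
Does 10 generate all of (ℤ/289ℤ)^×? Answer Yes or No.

φ(289) = φ(17^2) = 17·(17−1) = 272 = 2^4 · 17.
Test 10^(272/q) mod 289 for each prime factor q of 272:
10^136 ≡ 288 (mod 289)  [q = 2: ≢ 1 ✓]
10^16 ≡ 137 (mod 289)  [q = 17: ≢ 1 ✓]
Every test exponent gives a nontrivial residue, hence 10 generates the full group.

Yes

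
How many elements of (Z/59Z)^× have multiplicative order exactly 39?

φ(59) = 59 − 1 = 58 = 2 · 29.
Since (Z/59Z)^× is cyclic of order 58, the number of elements of order d is φ(d) when d | 58 and 0 otherwise.
39 does not divide 58, so no element of (Z/59Z)^× has order 39.

0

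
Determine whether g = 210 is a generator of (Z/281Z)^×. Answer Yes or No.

Yes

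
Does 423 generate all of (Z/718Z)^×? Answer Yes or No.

No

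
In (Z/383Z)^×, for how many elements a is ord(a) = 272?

0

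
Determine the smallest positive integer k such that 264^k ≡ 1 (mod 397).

396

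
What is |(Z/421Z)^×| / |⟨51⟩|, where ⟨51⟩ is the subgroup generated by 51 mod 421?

30

The order of 51 must divide φ(421) = 421 − 1 = 420 = 2^2 · 3 · 5 · 7.
Divisors of 420: 1, 2, 3, 4, 5, 6, 7, 10, 12, 14, 15, 20, 21, 28, 30, 35, 42, 60, 70, 84, 105, 140, 210, 420.
Compute 51^d (mod 421) for the divisors d until we hit 1:
51^1 ≡ 51
51^2 ≡ 75
51^3 ≡ 36
51^4 ≡ 152
51^5 ≡ 174
51^6 ≡ 33
51^7 ≡ 420
51^10 ≡ 385
51^12 ≡ 247
51^14 ≡ 1
The order of 51 is 14, so the subgroup it generates has 14 elements.
[(Z/421Z)^× : ⟨51⟩] = 420/14 = 30.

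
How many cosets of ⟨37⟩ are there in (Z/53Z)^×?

2

ord(37) | φ(53) = 53 − 1 = 52 = 2^2 · 13.
Divisors of 52: 1, 2, 4, 13, 26, 52.
Evaluate successive powers at the divisors of 52:
37^1 ≡ 37 (mod 53)
37^2 ≡ 44 (mod 53)
37^4 ≡ 28 (mod 53)
37^13 ≡ 52 (mod 53)
37^26 ≡ 1 (mod 53) ✓
The order of 37 is 26, so the subgroup it generates has 26 elements.
Index = |(Z/53Z)^×| / |⟨37⟩| = 52 / 26 = 2.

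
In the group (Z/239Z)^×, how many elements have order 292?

0

φ(239) = 239 − 1 = 238 = 2 · 7 · 17.
Since (Z/239Z)^× is cyclic of order 238, the number of elements of order d is φ(d) when d | 238 and 0 otherwise.
Since 292 ∤ 238, the count is 0.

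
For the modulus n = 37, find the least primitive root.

2

φ(37) = 37 − 1 = 36 = 2^2 · 3^2.
Test candidates g = 2, 3, … against the prime factors q ∈ {2, 3} of φ(37): g is a generator iff g^(36/q) ≢ 1 for every such q.
g = 2: 2^18 ≡ 36; 2^12 ≡ 26 — none is 1, so 2 is a primitive root.
So 2 is the smallest generator of (Z/37Z)^×.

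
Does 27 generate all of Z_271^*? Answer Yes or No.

φ(271) = 271 − 1 = 270 = 2 · 3^3 · 5.
It suffices to check that the order of 27 is not a proper divisor of 270: compute 27^(270/q) for q ∈ {2, 3, 5}.
27^135 ≡ 270 (mod 271)  [q = 2: ≢ 1 ✓]
27^90 ≡ 1 (mod 271)  [q = 3: ≡ 1 ✗]
27^54 ≡ 10 (mod 271)  [q = 5: ≢ 1 ✓]
27^90 ≡ 1 shows ord(27) | 90, strictly less than φ(271); not a primitive root.

No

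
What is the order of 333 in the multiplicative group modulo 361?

The order of 333 must divide φ(361) = φ(19^2) = 19·(19−1) = 342 = 2 · 3^2 · 19.
Divisors of 342: 1, 2, 3, 6, 9, 18, 19, 38, 57, 114, 171, 342.
Evaluate successive powers at the divisors of 342:
333^1 ≡ 333 (mod 361)
333^2 ≡ 62 (mod 361)
333^3 ≡ 69 (mod 361)
333^6 ≡ 68 (mod 361)
333^9 ≡ 360 (mod 361)
333^18 ≡ 1 (mod 361) ✓
Therefore the multiplicative order of 333 modulo 361 is 18.

18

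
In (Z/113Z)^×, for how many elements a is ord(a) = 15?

0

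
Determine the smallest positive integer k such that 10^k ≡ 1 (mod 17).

ord(10) | φ(17) = 17 − 1 = 16 = 2^4.
Divisors of 16: 1, 2, 4, 8, 16.
Compute 10^d (mod 17) for the divisors d until we hit 1:
10^1 ≡ 10 (mod 17)
10^2 ≡ 15 (mod 17)
10^4 ≡ 4 (mod 17)
10^8 ≡ 16 (mod 17)
10^16 ≡ 1 (mod 17) ✓
Hence ord(10) = 16.

16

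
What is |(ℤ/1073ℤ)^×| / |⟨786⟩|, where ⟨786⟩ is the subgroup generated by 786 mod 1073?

4

The order of 786 must divide φ(1073) = φ(29·37) = (29−1)·(37−1) = 28·36 = 1008 = 2^4 · 3^2 · 7.
Divisors of 1008: 1, 2, 3, 4, 6, 7, 8, 9, 12, 14, 16, 18, 21, 24, 28, 36, 42, 48, 56, 63, 72, 84, 112, 126, 144, 168, 252, 336, 504, 1008.
Check 786^d mod 1073 for each divisor in increasing order:
786^1 ≡ 786 (mod 1073)
786^2 ≡ 821 (mod 1073)
786^3 ≡ 433 (mod 1073)
786^4 ≡ 197 (mod 1073)
786^6 ≡ 787 (mod 1073)
786^7 ≡ 534 (mod 1073)
786^8 ≡ 181 (mod 1073)
786^9 ≡ 630 (mod 1073)
786^12 ≡ 248 (mod 1073)
786^14 ≡ 811 (mod 1073)
786^16 ≡ 571 (mod 1073)
786^18 ≡ 963 (mod 1073)
786^21 ≡ 655 (mod 1073)
786^24 ≡ 343 (mod 1073)
786^28 ≡ 1045 (mod 1073)
786^36 ≡ 297 (mod 1073)
786^42 ≡ 898 (mod 1073)
786^48 ≡ 692 (mod 1073)
786^56 ≡ 784 (mod 1073)
786^63 ≡ 186 (mod 1073)
786^72 ≡ 223 (mod 1073)
786^84 ≡ 581 (mod 1073)
786^112 ≡ 900 (mod 1073)
786^126 ≡ 260 (mod 1073)
786^144 ≡ 371 (mod 1073)
786^168 ≡ 639 (mod 1073)
786^252 ≡ 1 (mod 1073) ✓
So ord_1073(786) = 252, hence |⟨786⟩| = 252.
Index = |(Z/1073Z)^×| / |⟨786⟩| = 1008 / 252 = 4.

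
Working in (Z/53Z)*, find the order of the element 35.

ord(35) | φ(53) = 53 − 1 = 52 = 2^2 · 13.
Divisors of 52: 1, 2, 4, 13, 26, 52.
Test each divisor d:
35^1 ≡ 35 (mod 53)
35^2 ≡ 6 (mod 53)
35^4 ≡ 36 (mod 53)
35^13 ≡ 30 (mod 53)
35^26 ≡ 52 (mod 53)
35^52 ≡ 1 (mod 53) ✓
Hence ord(35) = 52.

52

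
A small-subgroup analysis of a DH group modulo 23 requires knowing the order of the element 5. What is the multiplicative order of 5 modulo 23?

Since 5 ∈ (Z/23Z)^×, its order divides φ(23) = 23 − 1 = 22 = 2 · 11.
Divisors of 22: 1, 2, 11, 22.
Compute 5^d (mod 23) for the divisors d until we hit 1:
5^1 ≡ 5 (mod 23)
5^2 ≡ 2 (mod 23)
5^11 ≡ 22 (mod 23)
5^22 ≡ 1 (mod 23) ✓
So ord_23(5) = 22.

22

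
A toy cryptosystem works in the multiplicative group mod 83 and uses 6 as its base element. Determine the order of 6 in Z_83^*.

Since 6 ∈ (Z/83Z)^×, its order divides φ(83) = 83 − 1 = 82 = 2 · 41.
Divisors of 82: 1, 2, 41, 82.
Compute 6^d (mod 83) for the divisors d until we hit 1:
6^1 ≡ 6 (mod 83)
6^2 ≡ 36 (mod 83)
6^41 ≡ 82 (mod 83)
6^82 ≡ 1 (mod 83) ✓
So ord_83(6) = 82.

82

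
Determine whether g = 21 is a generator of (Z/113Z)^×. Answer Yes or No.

Yes

φ(113) = 113 − 1 = 112 = 2^4 · 7.
An element g generates (Z/113Z)^× iff g^(112/q) ≢ 1 (mod 113) for each prime q ∈ {2, 7}.
21^56 ≡ 112 (mod 113)  [q = 2: ≢ 1 ✓]
21^16 ≡ 28 (mod 113)  [q = 7: ≢ 1 ✓]
Every test exponent gives a nontrivial residue, hence 21 generates the full group.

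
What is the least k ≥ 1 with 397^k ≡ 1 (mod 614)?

153

ord(397) | φ(614) = φ(2)·φ(307) = 1·306 = 306 = 2 · 3^2 · 17.
Divisors of 306: 1, 2, 3, 6, 9, 17, 18, 34, 51, 102, 153, 306.
Check 397^d mod 614 for each divisor in increasing order:
397^1 ≡ 397 (mod 614)
397^2 ≡ 425 (mod 614)
397^3 ≡ 489 (mod 614)
397^6 ≡ 275 (mod 614)
397^9 ≡ 9 (mod 614)
397^17 ≡ 93 (mod 614)
397^18 ≡ 81 (mod 614)
397^34 ≡ 53 (mod 614)
397^51 ≡ 17 (mod 614)
397^102 ≡ 289 (mod 614)
397^153 ≡ 1 (mod 614) ✓
Hence ord(397) = 153.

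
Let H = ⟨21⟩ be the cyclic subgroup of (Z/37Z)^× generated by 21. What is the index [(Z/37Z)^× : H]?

2

The order of 21 must divide φ(37) = 37 − 1 = 36 = 2^2 · 3^2.
Divisors of 36: 1, 2, 3, 4, 6, 9, 12, 18, 36.
Compute 21^d (mod 37) for the divisors d until we hit 1:
21^1 ≡ 21 (mod 37)
21^2 ≡ 34 (mod 37)
21^3 ≡ 11 (mod 37)
21^4 ≡ 9 (mod 37)
21^6 ≡ 10 (mod 37)
21^9 ≡ 36 (mod 37)
21^12 ≡ 26 (mod 37)
21^18 ≡ 1 (mod 37) ✓
The order of 21 is 18, so the subgroup it generates has 18 elements.
Index = |(Z/37Z)^×| / |⟨21⟩| = 36 / 18 = 2.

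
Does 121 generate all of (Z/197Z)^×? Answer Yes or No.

No

φ(197) = 197 − 1 = 196 = 2^2 · 7^2.
It suffices to check that the order of 121 is not a proper divisor of 196: compute 121^(196/q) for q ∈ {2, 7}.
121^98 ≡ 1 (mod 197)  [q = 2: ≡ 1 ✗]
121^28 ≡ 178 (mod 197)  [q = 7: ≢ 1 ✓]
121^98 ≡ 1 shows ord(121) | 98, strictly less than φ(197); not a primitive root.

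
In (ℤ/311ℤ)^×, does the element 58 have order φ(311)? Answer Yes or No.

Yes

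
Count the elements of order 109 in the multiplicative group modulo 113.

0

φ(113) = 113 − 1 = 112 = 2^4 · 7.
In a cyclic group of order 112, there are φ(d) elements of order d for each divisor d of 112, and zero for non-divisors.
109 does not divide 112, so no element of (Z/113Z)^× has order 109.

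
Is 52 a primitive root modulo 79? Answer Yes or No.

φ(79) = 79 − 1 = 78 = 2 · 3 · 13.
An element g generates (Z/79Z)^× iff g^(78/q) ≢ 1 (mod 79) for each prime q ∈ {2, 3, 13}.
52^39 ≡ 1 (mod 79)  [q = 2: ≡ 1 ✗]
52^26 ≡ 1 (mod 79)  [q = 3: ≡ 1 ✗]
52^6 ≡ 65 (mod 79)  [q = 13: ≢ 1 ✓]
The check at q = 2 fails, so 52 generates a proper subgroup.

No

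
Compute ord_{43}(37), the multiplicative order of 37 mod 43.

6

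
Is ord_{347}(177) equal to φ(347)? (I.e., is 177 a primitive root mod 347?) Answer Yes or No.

φ(347) = 347 − 1 = 346 = 2 · 173.
177 is a primitive root mod 347 iff 177^(φ(347)/q) ≢ 1 for every prime q | φ(347), i.e. q ∈ {2, 173}.
177^173 ≡ 1 (mod 347)  [q = 2: ≡ 1 ✗]
177^2 ≡ 99 (mod 347)  [q = 173: ≢ 1 ✓]
Since 177^173 ≡ 1, the order of 177 divides 173 < 346, so 177 is not a primitive root.

No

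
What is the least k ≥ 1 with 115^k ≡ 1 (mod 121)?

55

Since 115 ∈ (Z/121Z)^×, its order divides φ(121) = φ(11^2) = 11·(11−1) = 110 = 2 · 5 · 11.
Divisors of 110: 1, 2, 5, 10, 11, 22, 55, 110.
Test each divisor d:
115^1 ≡ 115 (mod 121)
115^2 ≡ 36 (mod 121)
115^5 ≡ 89 (mod 121)
115^10 ≡ 56 (mod 121)
115^11 ≡ 27 (mod 121)
115^22 ≡ 3 (mod 121)
115^55 ≡ 1 (mod 121) ✓
Hence ord(115) = 55.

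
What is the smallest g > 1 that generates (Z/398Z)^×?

3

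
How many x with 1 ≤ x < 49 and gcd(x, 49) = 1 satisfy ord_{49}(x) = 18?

0

φ(49) = φ(7^2) = 7·(7−1) = 42 = 2 · 3 · 7.
(Z/49Z)^× is cyclic (|G| = 42); a cyclic group of order m has exactly φ(d) elements of each order d | m, and none otherwise.
18 does not divide 42, so no element of (Z/49Z)^× has order 18.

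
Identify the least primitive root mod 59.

φ(59) = 59 − 1 = 58 = 2 · 29.
Test candidates g = 2, 3, … against the prime factors q ∈ {2, 29} of φ(59): g is a generator iff g^(58/q) ≢ 1 for every such q.
g = 2: 2^29 ≡ 58; 2^2 ≡ 4 — none is 1, so 2 is a primitive root.
The smallest primitive root modulo 59 is 2.

2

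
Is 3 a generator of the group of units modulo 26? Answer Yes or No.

φ(26) = φ(2)·φ(13) = 1·12 = 12 = 2^2 · 3.
An element g generates (Z/26Z)^× iff g^(12/q) ≢ 1 (mod 26) for each prime q ∈ {2, 3}.
3^6 ≡ 1 (mod 26)  [q = 2: ≡ 1 ✗]
3^4 ≡ 3 (mod 26)  [q = 3: ≢ 1 ✓]
3^6 ≡ 1 shows ord(3) | 6, strictly less than φ(26); not a primitive root.

No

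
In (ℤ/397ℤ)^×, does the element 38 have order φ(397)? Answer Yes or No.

Yes

φ(397) = 397 − 1 = 396 = 2^2 · 3^2 · 11.
It suffices to check that the order of 38 is not a proper divisor of 396: compute 38^(396/q) for q ∈ {2, 3, 11}.
38^198 ≡ 396 (mod 397)  [q = 2: ≢ 1 ✓]
38^132 ≡ 34 (mod 397)  [q = 3: ≢ 1 ✓]
38^36 ≡ 393 (mod 397)  [q = 11: ≢ 1 ✓]
None equal 1, so ord_397(38) = 396: 38 is a primitive root.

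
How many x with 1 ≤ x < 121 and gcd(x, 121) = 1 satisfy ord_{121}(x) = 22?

10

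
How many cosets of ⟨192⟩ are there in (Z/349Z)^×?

4

ord(192) | φ(349) = 349 − 1 = 348 = 2^2 · 3 · 29.
Divisors of 348: 1, 2, 3, 4, 6, 12, 29, 58, 87, 116, 174, 348.
Compute 192^d (mod 349) for the divisors d until we hit 1:
192^1 ≡ 192 (mod 349)
192^2 ≡ 219 (mod 349)
192^3 ≡ 168 (mod 349)
192^4 ≡ 148 (mod 349)
192^6 ≡ 304 (mod 349)
192^12 ≡ 280 (mod 349)
192^29 ≡ 122 (mod 349)
192^58 ≡ 226 (mod 349)
192^87 ≡ 1 (mod 349) ✓
So ord_349(192) = 87, hence |⟨192⟩| = 87.
The index is φ(349) / ord(192) = 348 / 87 = 4.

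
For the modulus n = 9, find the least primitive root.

2

φ(9) = φ(3^2) = 3·(3−1) = 6 = 2 · 3.
Test candidates g = 2, 3, … against the prime factors q ∈ {2, 3} of φ(9): g is a generator iff g^(6/q) ≢ 1 for every such q.
g = 2: 2^3 ≡ 8; 2^2 ≡ 4 — none is 1, so 2 is a primitive root.
So 2 is the smallest generator of (Z/9Z)^×.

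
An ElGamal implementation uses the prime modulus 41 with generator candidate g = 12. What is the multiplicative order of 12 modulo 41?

40

The order of 12 must divide φ(41) = 41 − 1 = 40 = 2^3 · 5.
Divisors of 40: 1, 2, 4, 5, 8, 10, 20, 40.
Compute 12^d (mod 41) for the divisors d until we hit 1:
12^1 ≡ 12
12^2 ≡ 21
12^4 ≡ 31
12^5 ≡ 3
12^8 ≡ 18
12^10 ≡ 9
12^20 ≡ 40
12^40 ≡ 1
The smallest such exponent is 40, so the order of 12 is 40.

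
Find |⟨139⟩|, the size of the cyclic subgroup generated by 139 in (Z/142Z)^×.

70

The order of 139 must divide φ(142) = φ(2)·φ(71) = 1·70 = 70 = 2 · 5 · 7.
Divisors of 70: 1, 2, 5, 7, 10, 14, 35, 70.
Compute 139^d (mod 142) for the divisors d until we hit 1:
139^1 ≡ 139 (mod 142)
139^2 ≡ 9 (mod 142)
139^5 ≡ 41 (mod 142)
139^7 ≡ 85 (mod 142)
139^10 ≡ 119 (mod 142)
139^14 ≡ 125 (mod 142)
139^35 ≡ 141 (mod 142)
139^70 ≡ 1 (mod 142) ✓
Therefore the multiplicative order of 139 modulo 142 is 70.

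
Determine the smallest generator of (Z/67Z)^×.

2

φ(67) = 67 − 1 = 66 = 2 · 3 · 11.
Test candidates g = 2, 3, … against the prime factors q ∈ {2, 3, 11} of φ(67): g is a generator iff g^(66/q) ≢ 1 for every such q.
g = 2: 2^33 ≡ 66; 2^22 ≡ 37; 2^6 ≡ 64 — none is 1, so 2 is a primitive root.
Hence the least primitive root of 67 is 2.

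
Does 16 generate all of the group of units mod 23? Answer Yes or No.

No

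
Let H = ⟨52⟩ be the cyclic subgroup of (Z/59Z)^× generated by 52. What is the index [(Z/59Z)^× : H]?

1

ord(52) | φ(59) = 59 − 1 = 58 = 2 · 29.
Divisors of 58: 1, 2, 29, 58.
Test each divisor d:
52^1 ≡ 52 (mod 59)
52^2 ≡ 49 (mod 59)
52^29 ≡ 58 (mod 59)
52^58 ≡ 1 (mod 59) ✓
The order of 52 is 58, so the subgroup it generates has 58 elements.
The index is φ(59) / ord(52) = 58 / 58 = 1.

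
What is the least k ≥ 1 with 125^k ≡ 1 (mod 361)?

ord(125) | φ(361) = φ(19^2) = 19·(19−1) = 342 = 2 · 3^2 · 19.
Divisors of 342: 1, 2, 3, 6, 9, 18, 19, 38, 57, 114, 171, 342.
Compute 125^d (mod 361) for the divisors d until we hit 1:
125^1 ≡ 125
125^2 ≡ 102
125^3 ≡ 115
125^6 ≡ 229
125^9 ≡ 343
125^18 ≡ 324
125^19 ≡ 68
125^38 ≡ 292
125^57 ≡ 1
The smallest such exponent is 57, so the order of 125 is 57.

57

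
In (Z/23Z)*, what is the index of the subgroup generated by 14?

Since 14 ∈ (Z/23Z)^×, its order divides φ(23) = 23 − 1 = 22 = 2 · 11.
Divisors of 22: 1, 2, 11, 22.
Test each divisor d:
14^1 ≡ 14 (mod 23)
14^2 ≡ 12 (mod 23)
14^11 ≡ 22 (mod 23)
14^22 ≡ 1 (mod 23) ✓
Thus |⟨14⟩| = ord(14) = 22.
[(Z/23Z)^× : ⟨14⟩] = 22/22 = 1.

1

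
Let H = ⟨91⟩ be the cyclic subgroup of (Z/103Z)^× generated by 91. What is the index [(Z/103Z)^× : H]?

2

By Lagrange's theorem, ord_103(91) divides φ(103) = 103 − 1 = 102 = 2 · 3 · 17.
Divisors of 102: 1, 2, 3, 6, 17, 34, 51, 102.
Test each divisor d:
91^1 ≡ 91 (mod 103)
91^2 ≡ 41 (mod 103)
91^3 ≡ 23 (mod 103)
91^6 ≡ 14 (mod 103)
91^17 ≡ 46 (mod 103)
91^34 ≡ 56 (mod 103)
91^51 ≡ 1 (mod 103) ✓
So ord_103(91) = 51, hence |⟨91⟩| = 51.
Index = |(Z/103Z)^×| / |⟨91⟩| = 102 / 51 = 2.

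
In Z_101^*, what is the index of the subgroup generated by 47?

2

The order of 47 must divide φ(101) = 101 − 1 = 100 = 2^2 · 5^2.
Divisors of 100: 1, 2, 4, 5, 10, 20, 25, 50, 100.
Check 47^d mod 101 for each divisor in increasing order:
47^1 ≡ 47 (mod 101)
47^2 ≡ 88 (mod 101)
47^4 ≡ 68 (mod 101)
47^5 ≡ 65 (mod 101)
47^10 ≡ 84 (mod 101)
47^20 ≡ 87 (mod 101)
47^25 ≡ 100 (mod 101)
47^50 ≡ 1 (mod 101) ✓
Thus |⟨47⟩| = ord(47) = 50.
The index is φ(101) / ord(47) = 100 / 50 = 2.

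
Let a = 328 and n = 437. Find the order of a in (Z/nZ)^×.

99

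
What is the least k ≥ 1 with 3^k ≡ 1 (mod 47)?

23

By Lagrange's theorem, ord_47(3) divides φ(47) = 47 − 1 = 46 = 2 · 23.
Divisors of 46: 1, 2, 23, 46.
Test each divisor d:
3^1 ≡ 3
3^2 ≡ 9
3^23 ≡ 1
Hence ord(3) = 23.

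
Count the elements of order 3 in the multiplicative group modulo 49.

φ(49) = φ(7^2) = 7·(7−1) = 42 = 2 · 3 · 7.
(Z/49Z)^× is cyclic (|G| = 42); a cyclic group of order m has exactly φ(d) elements of each order d | m, and none otherwise.
3 | 42, and φ(3) = 3 − 1 = 2.

2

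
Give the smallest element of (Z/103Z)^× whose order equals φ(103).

5

φ(103) = 103 − 1 = 102 = 2 · 3 · 17.
Test candidates g = 2, 3, … against the prime factors q ∈ {2, 3, 17} of φ(103): g is a generator iff g^(102/q) ≢ 1 for every such q.
g = 2: 2^51 ≡ 1 — hits 1, so not a primitive root.
g = 3: 3^51 ≡ 102; 3^34 ≡ 1 — hits 1, so not a primitive root.
g = 4: 4^51 ≡ 1 — hits 1, so not a primitive root.
g = 5: 5^51 ≡ 102; 5^34 ≡ 56; 5^6 ≡ 72 — none is 1, so 5 is a primitive root.
Hence the least primitive root of 103 is 5.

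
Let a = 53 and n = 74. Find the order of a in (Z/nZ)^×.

9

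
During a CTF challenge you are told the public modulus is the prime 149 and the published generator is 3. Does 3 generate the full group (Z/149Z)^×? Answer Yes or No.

φ(149) = 149 − 1 = 148 = 2^2 · 37.
3 is a primitive root mod 149 iff 3^(φ(149)/q) ≢ 1 for every prime q | φ(149), i.e. q ∈ {2, 37}.
3^74 ≡ 148 (mod 149)  [q = 2: ≢ 1 ✓]
3^4 ≡ 81 (mod 149)  [q = 37: ≢ 1 ✓]
None equal 1, so ord_149(3) = 148: 3 is a primitive root.

Yes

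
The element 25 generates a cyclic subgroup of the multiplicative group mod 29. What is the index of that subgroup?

4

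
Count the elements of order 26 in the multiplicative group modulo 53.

φ(53) = 53 − 1 = 52 = 2^2 · 13.
Since (Z/53Z)^× is cyclic of order 52, the number of elements of order d is φ(d) when d | 52 and 0 otherwise.
26 = 2 · 13 divides 52, and φ(26) = 12.

12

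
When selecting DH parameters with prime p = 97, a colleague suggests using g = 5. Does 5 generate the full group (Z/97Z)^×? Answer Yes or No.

Yes

φ(97) = 97 − 1 = 96 = 2^5 · 3.
An element g generates (Z/97Z)^× iff g^(96/q) ≢ 1 (mod 97) for each prime q ∈ {2, 3}.
5^48 ≡ 96 (mod 97)  [q = 2: ≢ 1 ✓]
5^32 ≡ 35 (mod 97)  [q = 3: ≢ 1 ✓]
Every test exponent gives a nontrivial residue, hence 5 generates the full group.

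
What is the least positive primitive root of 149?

φ(149) = 149 − 1 = 148 = 2^2 · 37.
g is a primitive root iff g^(148/q) ≢ 1 (mod 149) for each prime q ∈ {2, 37}.
g = 2: 2^74 ≡ 148; 2^4 ≡ 16 — none is 1, so 2 is a primitive root.
Hence the least primitive root of 149 is 2.

2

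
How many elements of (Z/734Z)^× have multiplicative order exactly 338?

0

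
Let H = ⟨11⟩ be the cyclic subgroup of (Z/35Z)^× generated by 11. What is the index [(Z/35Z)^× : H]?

8

By Lagrange's theorem, ord_35(11) divides φ(35) = φ(5·7) = (5−1)·(7−1) = 4·6 = 24 = 2^3 · 3.
Divisors of 24: 1, 2, 3, 4, 6, 8, 12, 24.
Evaluate successive powers at the divisors of 24:
11^1 ≡ 11
11^2 ≡ 16
11^3 ≡ 1
The order of 11 is 3, so the subgroup it generates has 3 elements.
The index is φ(35) / ord(11) = 24 / 3 = 8.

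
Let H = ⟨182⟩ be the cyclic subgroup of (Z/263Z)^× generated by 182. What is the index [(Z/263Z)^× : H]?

The order of 182 must divide φ(263) = 263 − 1 = 262 = 2 · 131.
Divisors of 262: 1, 2, 131, 262.
Check 182^d mod 263 for each divisor in increasing order:
182^1 ≡ 182
182^2 ≡ 249
182^131 ≡ 262
182^262 ≡ 1
So ord_263(182) = 262, hence |⟨182⟩| = 262.
Index = |(Z/263Z)^×| / |⟨182⟩| = 262 / 262 = 1.

1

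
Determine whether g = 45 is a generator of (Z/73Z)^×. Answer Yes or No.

Yes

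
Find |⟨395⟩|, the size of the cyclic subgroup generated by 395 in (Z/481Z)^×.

By Lagrange's theorem, ord_481(395) divides φ(481) = φ(13·37) = (13−1)·(37−1) = 12·36 = 432 = 2^4 · 3^3.
Divisors of 432: 1, 2, 3, 4, 6, 8, 9, 12, 16, 18, 24, 27, 36, 48, 54, 72, 108, 144, 216, 432.
Check 395^d mod 481 for each divisor in increasing order:
395^1 ≡ 395
395^2 ≡ 181
395^3 ≡ 307
395^4 ≡ 53
395^6 ≡ 454
395^8 ≡ 404
395^9 ≡ 369
395^12 ≡ 248
395^16 ≡ 157
395^18 ≡ 38
395^24 ≡ 417
395^27 ≡ 73
395^36 ≡ 1
So ord_481(395) = 36.

36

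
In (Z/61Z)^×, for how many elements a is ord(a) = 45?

0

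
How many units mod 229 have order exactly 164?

φ(229) = 229 − 1 = 228 = 2^2 · 3 · 19.
In a cyclic group of order 228, there are φ(d) elements of order d for each divisor d of 228, and zero for non-divisors.
Here 228 is not a multiple of 164, so there are no elements of order 164.

0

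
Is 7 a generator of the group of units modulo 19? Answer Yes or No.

No

φ(19) = 19 − 1 = 18 = 2 · 3^2.
An element g generates (Z/19Z)^× iff g^(18/q) ≢ 1 (mod 19) for each prime q ∈ {2, 3}.
7^9 ≡ 1 (mod 19)  [q = 2: ≡ 1 ✗]
7^6 ≡ 1 (mod 19)  [q = 3: ≡ 1 ✗]
The check at q = 2 fails, so 7 generates a proper subgroup.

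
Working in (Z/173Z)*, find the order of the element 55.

Since 55 ∈ (Z/173Z)^×, its order divides φ(173) = 173 − 1 = 172 = 2^2 · 43.
Divisors of 172: 1, 2, 4, 43, 86, 172.
Test each divisor d:
55^1 ≡ 55 (mod 173)
55^2 ≡ 84 (mod 173)
55^4 ≡ 136 (mod 173)
55^43 ≡ 172 (mod 173)
55^86 ≡ 1 (mod 173) ✓
Hence ord(55) = 86.

86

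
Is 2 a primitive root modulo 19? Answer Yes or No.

φ(19) = 19 − 1 = 18 = 2 · 3^2.
An element g generates (Z/19Z)^× iff g^(18/q) ≢ 1 (mod 19) for each prime q ∈ {2, 3}.
2^9 ≡ 18 (mod 19)  [q = 2: ≢ 1 ✓]
2^6 ≡ 7 (mod 19)  [q = 3: ≢ 1 ✓]
All checks pass, so 2 has order 18 and is a primitive root modulo 19.

Yes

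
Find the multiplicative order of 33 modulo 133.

18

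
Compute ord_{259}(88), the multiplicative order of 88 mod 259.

12

The order of 88 must divide φ(259) = φ(7·37) = (7−1)·(37−1) = 6·36 = 216 = 2^3 · 3^3.
Divisors of 216: 1, 2, 3, 4, 6, 8, 9, 12, 18, 24, 27, 36, 54, 72, 108, 216.
Check 88^d mod 259 for each divisor in increasing order:
88^1 ≡ 88
88^2 ≡ 233
88^3 ≡ 43
88^4 ≡ 158
88^6 ≡ 36
88^8 ≡ 100
88^9 ≡ 253
88^12 ≡ 1
So ord_259(88) = 12.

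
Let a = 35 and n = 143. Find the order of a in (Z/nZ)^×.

30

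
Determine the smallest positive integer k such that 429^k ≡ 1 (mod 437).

66

By Lagrange's theorem, ord_437(429) divides φ(437) = φ(19·23) = (19−1)·(23−1) = 18·22 = 396 = 2^2 · 3^2 · 11.
Divisors of 396: 1, 2, 3, 4, 6, 9, 11, 12, 18, 22, 33, 36, 44, 66, 99, 132, 198, 396.
Test each divisor d:
429^1 ≡ 429
429^2 ≡ 64
429^3 ≡ 362
429^4 ≡ 163
429^6 ≡ 381
429^9 ≡ 267
429^11 ≡ 45
429^12 ≡ 77
429^18 ≡ 58
429^22 ≡ 277
429^33 ≡ 229
429^36 ≡ 305
429^44 ≡ 254
429^66 ≡ 1
So ord_437(429) = 66.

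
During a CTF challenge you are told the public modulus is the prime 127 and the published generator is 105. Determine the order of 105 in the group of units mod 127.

Since 105 ∈ (Z/127Z)^×, its order divides φ(127) = 127 − 1 = 126 = 2 · 3^2 · 7.
Divisors of 126: 1, 2, 3, 6, 7, 9, 14, 18, 21, 42, 63, 126.
Test each divisor d:
105^1 ≡ 105 (mod 127)
105^2 ≡ 103 (mod 127)
105^3 ≡ 20 (mod 127)
105^6 ≡ 19 (mod 127)
105^7 ≡ 90 (mod 127)
105^9 ≡ 126 (mod 127)
105^14 ≡ 99 (mod 127)
105^18 ≡ 1 (mod 127) ✓
The smallest such exponent is 18, so the order of 105 is 18.

18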